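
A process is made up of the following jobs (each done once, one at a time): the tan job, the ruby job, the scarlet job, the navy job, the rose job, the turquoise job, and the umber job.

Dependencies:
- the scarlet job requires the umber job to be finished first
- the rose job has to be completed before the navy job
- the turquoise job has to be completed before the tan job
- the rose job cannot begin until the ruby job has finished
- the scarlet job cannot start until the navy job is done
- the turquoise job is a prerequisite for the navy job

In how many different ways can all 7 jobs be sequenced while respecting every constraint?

3 jobs have no prerequisites (the ruby job, the turquoise job, the umber job), so any of them could come first.
Counting all ways to extend the partial order to a total order gives 69.

69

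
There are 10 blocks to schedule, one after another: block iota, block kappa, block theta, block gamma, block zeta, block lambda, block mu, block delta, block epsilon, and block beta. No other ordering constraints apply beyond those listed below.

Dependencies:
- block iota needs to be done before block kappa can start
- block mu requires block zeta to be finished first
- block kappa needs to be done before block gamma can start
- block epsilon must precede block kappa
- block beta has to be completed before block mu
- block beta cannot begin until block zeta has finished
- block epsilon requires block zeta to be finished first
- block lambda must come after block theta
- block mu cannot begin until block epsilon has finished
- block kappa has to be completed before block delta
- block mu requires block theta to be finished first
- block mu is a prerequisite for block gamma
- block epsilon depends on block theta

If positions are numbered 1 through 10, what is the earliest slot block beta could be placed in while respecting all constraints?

The only block forced before block beta (directly or transitively) is block zeta.
With 1 mandatory predecessor, the earliest block beta can sit is position 1+1 = 2, and placing just that one first achieves it.

2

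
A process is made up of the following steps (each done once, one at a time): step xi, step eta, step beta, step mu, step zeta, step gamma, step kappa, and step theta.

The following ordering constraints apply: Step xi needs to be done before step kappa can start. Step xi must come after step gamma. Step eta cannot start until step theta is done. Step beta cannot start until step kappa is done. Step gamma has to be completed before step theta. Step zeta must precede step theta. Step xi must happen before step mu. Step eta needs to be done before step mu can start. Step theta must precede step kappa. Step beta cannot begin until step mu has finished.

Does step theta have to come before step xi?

No

Nothing in the constraints links step theta and step xi; they are unordered relative to each other.
There exist valid orderings with step xi before step theta, so step theta is not required to come first.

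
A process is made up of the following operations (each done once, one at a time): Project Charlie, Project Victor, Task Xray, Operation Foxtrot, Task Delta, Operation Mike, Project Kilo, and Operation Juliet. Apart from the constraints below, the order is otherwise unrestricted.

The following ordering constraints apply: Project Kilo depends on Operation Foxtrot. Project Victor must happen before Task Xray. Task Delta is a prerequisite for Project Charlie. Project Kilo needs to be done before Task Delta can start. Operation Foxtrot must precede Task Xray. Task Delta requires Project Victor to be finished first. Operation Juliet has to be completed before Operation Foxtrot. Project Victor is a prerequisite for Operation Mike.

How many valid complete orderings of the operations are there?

84

2 operations have no prerequisites (Project Victor, Operation Juliet), so any of them could come first.
Enumerating by repeatedly choosing an available operation (one whose prerequisites are all placed) gives 84 distinct complete orderings.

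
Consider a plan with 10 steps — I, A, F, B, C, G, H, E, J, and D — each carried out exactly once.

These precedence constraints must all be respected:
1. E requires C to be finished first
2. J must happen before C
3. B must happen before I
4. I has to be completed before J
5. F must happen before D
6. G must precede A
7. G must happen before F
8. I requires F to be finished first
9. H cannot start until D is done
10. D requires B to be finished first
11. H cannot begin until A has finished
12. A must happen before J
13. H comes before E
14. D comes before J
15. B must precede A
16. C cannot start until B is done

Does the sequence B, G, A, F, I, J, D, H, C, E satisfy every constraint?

No

The sequence places J ahead of D.
Since D is required before J, the ordering is invalid.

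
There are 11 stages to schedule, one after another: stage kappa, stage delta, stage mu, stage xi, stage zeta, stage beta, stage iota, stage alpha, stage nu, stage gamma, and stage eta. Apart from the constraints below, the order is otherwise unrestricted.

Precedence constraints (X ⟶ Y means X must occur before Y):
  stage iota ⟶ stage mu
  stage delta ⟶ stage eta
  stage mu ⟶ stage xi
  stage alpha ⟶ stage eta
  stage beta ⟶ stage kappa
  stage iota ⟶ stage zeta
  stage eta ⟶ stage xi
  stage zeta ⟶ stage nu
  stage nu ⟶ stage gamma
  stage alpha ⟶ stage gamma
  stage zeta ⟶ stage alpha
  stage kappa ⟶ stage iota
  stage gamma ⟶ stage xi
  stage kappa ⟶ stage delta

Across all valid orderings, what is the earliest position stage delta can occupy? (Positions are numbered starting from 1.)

The stages that are forced before stage delta, directly or transitively, are stage kappa, stage beta. That's 2 stages.
So at minimum 2 stages come before stage delta, putting stage delta no earlier than position 3. That position is achievable by scheduling exactly those predecessors first.

3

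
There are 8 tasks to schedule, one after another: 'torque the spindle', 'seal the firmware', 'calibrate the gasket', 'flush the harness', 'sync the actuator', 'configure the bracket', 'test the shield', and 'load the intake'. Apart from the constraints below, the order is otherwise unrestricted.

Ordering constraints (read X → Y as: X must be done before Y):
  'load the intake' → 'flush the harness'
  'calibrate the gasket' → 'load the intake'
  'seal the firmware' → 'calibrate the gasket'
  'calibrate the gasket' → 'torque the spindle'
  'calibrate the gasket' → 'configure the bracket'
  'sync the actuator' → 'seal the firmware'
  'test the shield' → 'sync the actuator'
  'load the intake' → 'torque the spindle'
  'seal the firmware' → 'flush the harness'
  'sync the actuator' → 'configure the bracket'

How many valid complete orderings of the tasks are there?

Only 'test the shield' has no prerequisites, so it must go first.
Counting all ways to extend the partial order to a total order gives 8.

8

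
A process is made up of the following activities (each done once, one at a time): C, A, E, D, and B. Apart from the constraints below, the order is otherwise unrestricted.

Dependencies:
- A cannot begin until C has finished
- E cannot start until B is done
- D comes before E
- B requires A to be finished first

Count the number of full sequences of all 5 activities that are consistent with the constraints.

The activities with no prerequisites are C, D; any of them can be placed first.
Systematically extending each partial ordering one activity at a time and counting, there are 4 complete orderings.

4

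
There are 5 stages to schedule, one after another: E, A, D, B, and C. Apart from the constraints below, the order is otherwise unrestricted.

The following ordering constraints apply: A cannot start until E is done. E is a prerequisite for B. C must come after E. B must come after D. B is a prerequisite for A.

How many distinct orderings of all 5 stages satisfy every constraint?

The stages with no prerequisites are E, D; any of them can be placed first.
Enumerating by repeatedly choosing an available stage (one whose prerequisites are all placed) gives 7 distinct complete orderings.

7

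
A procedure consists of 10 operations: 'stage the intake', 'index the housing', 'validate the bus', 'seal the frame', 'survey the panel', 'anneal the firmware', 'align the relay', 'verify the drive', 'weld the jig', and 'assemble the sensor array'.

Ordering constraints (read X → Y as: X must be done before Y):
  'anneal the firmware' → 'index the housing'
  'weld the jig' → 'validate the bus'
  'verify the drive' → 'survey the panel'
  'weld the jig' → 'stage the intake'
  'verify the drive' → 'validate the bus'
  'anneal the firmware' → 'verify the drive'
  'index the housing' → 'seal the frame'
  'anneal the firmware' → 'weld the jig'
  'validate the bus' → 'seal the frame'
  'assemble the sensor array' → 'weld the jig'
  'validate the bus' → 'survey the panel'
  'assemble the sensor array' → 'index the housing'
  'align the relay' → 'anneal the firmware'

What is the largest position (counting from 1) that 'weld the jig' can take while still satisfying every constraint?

The operations that are forced after 'weld the jig', directly or by a chain of constraints, are 'stage the intake', 'validate the bus', 'seal the frame', 'survey the panel'. That's 4 operations.
With 4 mandatory successors out of 10 operations total, the latest slot for 'weld the jig' is 10−4 = 6, and it's reachable by doing all non-successors before 'weld the jig'.

6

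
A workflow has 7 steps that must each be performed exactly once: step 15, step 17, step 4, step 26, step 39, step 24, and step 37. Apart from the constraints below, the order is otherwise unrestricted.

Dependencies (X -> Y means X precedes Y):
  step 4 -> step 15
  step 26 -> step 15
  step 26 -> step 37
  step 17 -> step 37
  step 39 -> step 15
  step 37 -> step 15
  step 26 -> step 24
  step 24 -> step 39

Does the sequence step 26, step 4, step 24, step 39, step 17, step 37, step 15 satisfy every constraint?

Every stated constraint is respected: step 26 sits at position 1, ahead of step 15 at position 7, and each of the other listed pairs likewise has the predecessor earlier in the sequence.

Yes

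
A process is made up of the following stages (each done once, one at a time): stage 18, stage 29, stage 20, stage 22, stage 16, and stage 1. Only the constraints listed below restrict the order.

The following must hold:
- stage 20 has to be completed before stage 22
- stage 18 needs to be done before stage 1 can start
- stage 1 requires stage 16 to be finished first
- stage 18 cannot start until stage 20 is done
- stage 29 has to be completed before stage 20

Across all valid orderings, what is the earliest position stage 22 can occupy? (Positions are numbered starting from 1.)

Every stage that must precede stage 22 has to come before it. Tracing all chains that end at stage 22, those stages are: stage 29, stage 20 — 2 in total.
So at minimum 2 stages come before stage 22, putting stage 22 no earlier than position 3. That position is achievable by scheduling exactly those predecessors first.

3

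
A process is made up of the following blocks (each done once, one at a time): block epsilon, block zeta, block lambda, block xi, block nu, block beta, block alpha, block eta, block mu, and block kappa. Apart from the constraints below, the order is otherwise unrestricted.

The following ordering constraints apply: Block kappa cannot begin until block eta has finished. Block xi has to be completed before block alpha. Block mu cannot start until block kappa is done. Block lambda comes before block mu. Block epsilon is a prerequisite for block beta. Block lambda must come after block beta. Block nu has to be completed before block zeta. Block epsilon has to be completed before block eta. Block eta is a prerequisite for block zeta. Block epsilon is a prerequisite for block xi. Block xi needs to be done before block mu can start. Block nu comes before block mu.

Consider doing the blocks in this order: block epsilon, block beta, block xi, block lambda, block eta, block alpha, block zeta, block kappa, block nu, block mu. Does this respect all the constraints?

Here block nu comes after block zeta.
That contradicts the constraint that block nu must precede block zeta.

No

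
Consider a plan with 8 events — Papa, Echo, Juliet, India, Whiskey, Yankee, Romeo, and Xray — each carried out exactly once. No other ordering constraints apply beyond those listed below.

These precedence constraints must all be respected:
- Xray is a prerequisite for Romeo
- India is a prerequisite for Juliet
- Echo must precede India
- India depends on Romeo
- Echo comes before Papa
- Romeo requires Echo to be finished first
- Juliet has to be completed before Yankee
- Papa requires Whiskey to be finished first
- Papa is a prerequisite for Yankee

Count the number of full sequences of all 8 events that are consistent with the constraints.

The events with no prerequisites are Echo, Whiskey, Xray; any of them can be placed first.
Counting all ways to extend the partial order to a total order gives 38.

38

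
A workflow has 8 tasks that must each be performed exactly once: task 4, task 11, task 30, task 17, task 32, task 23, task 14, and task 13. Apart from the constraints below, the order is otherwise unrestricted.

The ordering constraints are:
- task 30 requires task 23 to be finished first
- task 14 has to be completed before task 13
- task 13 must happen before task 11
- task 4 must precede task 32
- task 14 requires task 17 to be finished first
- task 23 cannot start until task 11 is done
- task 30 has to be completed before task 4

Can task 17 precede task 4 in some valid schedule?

Yes

The constraints force task 17 before task 4, so yes — every valid ordering has task 17 earlier.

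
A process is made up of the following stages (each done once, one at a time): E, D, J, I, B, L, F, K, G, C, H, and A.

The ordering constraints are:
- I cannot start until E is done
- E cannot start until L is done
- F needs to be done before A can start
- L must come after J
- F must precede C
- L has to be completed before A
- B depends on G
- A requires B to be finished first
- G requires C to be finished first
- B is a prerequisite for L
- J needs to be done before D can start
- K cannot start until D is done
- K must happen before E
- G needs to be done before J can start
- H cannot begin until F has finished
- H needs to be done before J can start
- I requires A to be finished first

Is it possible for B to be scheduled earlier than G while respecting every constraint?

No

Following G → B, G must precede B in every valid ordering.
So no valid ordering can have B before G.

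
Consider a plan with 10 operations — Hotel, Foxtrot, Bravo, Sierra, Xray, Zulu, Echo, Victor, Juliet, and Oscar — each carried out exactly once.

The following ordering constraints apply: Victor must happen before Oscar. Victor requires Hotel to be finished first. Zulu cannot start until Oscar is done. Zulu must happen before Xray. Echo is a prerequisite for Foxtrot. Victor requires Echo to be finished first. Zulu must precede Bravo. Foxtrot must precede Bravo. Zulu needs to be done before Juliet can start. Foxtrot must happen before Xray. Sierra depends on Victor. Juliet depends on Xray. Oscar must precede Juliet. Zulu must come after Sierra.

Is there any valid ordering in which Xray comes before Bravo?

Nothing in the constraints forces Bravo before Xray — there is no chain from Bravo to Xray.
That means at least one valid schedule has Xray before Bravo.

Yes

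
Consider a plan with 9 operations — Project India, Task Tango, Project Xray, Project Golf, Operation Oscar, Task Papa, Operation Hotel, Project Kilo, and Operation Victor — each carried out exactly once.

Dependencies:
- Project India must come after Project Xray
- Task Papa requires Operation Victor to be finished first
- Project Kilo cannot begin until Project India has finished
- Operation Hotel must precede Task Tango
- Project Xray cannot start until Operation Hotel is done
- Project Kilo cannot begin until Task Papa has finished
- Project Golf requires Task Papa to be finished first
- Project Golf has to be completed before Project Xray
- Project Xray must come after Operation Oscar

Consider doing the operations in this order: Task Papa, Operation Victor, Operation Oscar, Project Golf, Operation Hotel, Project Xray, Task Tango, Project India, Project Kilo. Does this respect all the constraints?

No

The sequence places Task Papa ahead of Operation Victor.
That contradicts the constraint that Operation Victor must precede Task Papa.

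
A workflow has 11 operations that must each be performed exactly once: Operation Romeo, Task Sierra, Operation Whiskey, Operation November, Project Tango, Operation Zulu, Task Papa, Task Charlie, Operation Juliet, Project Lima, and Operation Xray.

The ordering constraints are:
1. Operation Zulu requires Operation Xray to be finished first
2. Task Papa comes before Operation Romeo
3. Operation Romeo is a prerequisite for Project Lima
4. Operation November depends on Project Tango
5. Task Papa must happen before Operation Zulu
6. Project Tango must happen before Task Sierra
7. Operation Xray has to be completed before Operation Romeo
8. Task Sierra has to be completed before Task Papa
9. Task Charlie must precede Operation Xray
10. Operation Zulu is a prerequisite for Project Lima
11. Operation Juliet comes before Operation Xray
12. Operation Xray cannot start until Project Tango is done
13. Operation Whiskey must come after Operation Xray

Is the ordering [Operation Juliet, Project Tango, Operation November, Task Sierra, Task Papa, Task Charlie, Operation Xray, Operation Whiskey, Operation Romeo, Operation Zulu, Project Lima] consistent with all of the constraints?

Yes

Every stated constraint is respected: Operation Juliet sits at position 1, ahead of Operation Xray at position 7, and each of the other listed pairs likewise has the predecessor earlier in the sequence.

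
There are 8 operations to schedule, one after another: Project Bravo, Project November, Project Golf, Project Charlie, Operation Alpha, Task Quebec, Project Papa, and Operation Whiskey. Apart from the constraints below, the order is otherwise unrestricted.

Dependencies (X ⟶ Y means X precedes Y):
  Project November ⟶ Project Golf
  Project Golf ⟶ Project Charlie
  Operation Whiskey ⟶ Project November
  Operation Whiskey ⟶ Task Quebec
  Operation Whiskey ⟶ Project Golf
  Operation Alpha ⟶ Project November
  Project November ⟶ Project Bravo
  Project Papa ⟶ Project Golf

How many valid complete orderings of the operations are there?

3 operations have no prerequisites (Operation Alpha, Project Papa, Operation Whiskey), so any of them could come first.
Enumerating by repeatedly choosing an available operation (one whose prerequisites are all placed) gives 160 distinct complete orderings.

160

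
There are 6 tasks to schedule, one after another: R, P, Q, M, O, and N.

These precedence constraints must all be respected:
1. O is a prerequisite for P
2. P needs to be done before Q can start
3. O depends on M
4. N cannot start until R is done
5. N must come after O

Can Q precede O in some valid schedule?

No

Following O → P → Q, O must precede Q in every valid ordering.
So no valid ordering can have Q before O.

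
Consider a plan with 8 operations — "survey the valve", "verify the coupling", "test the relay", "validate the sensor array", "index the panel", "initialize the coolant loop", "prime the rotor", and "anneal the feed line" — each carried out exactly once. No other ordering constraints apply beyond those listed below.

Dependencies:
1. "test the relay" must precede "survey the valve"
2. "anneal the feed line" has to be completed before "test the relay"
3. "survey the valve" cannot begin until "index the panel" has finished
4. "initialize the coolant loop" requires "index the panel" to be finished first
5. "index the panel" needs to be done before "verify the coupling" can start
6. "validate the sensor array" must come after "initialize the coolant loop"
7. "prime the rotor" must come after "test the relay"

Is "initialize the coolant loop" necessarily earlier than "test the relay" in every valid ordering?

Nothing in the constraints links "initialize the coolant loop" and "test the relay"; they are unordered relative to each other.
There exist valid orderings with "test the relay" before "initialize the coolant loop", so "initialize the coolant loop" is not required to come first.

No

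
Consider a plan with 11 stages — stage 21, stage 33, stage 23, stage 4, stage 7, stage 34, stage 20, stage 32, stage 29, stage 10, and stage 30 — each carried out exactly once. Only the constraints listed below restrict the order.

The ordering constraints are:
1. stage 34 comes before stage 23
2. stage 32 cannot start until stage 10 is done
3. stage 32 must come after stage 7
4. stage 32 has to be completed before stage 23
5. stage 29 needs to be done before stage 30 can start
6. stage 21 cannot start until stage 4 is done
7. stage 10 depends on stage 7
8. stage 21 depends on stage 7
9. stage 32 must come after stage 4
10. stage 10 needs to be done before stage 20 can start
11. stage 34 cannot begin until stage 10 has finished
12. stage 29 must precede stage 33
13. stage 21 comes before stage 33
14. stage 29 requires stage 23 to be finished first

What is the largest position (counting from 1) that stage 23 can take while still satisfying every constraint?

Every stage that must follow stage 23 has to come after it. Tracing all chains starting from stage 23, those stages are: stage 33, stage 29, stage 30 — 3 in total.
So at least 3 stages follow stage 23, putting stage 23 no later than position 8. That position is achievable by scheduling everything else first.

8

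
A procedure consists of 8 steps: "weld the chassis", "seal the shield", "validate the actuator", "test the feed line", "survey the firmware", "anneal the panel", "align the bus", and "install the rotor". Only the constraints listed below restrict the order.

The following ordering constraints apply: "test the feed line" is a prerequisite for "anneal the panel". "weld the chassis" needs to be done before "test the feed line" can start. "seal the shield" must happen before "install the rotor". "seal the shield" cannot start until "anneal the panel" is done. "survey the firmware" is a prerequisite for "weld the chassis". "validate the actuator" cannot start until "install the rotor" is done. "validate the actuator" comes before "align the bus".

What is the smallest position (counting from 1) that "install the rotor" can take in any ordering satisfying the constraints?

Working backwards through the constraints from "install the rotor", its full set of required predecessors is "weld the chassis", "seal the shield", "test the feed line", "survey the firmware", "anneal the panel" — 5 of them.
So at minimum 5 steps come before "install the rotor", putting "install the rotor" no earlier than position 6. That position is achievable by scheduling exactly those predecessors first.

6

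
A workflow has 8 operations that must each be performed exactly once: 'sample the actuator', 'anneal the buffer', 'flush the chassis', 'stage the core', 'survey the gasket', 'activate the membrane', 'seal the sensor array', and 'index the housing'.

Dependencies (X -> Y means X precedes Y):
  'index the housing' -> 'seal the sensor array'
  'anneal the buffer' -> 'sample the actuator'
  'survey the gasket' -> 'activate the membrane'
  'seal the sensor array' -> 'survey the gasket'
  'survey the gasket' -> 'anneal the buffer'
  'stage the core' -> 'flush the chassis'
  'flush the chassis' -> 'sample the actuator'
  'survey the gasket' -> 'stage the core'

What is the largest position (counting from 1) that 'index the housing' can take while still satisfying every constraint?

Following every chain forward from 'index the housing', the operations that must come later are 'sample the actuator', 'anneal the buffer', 'flush the chassis', 'stage the core', 'survey the gasket', 'activate the membrane', 'seal the sensor array' — 7 of them.
With 7 mandatory successors out of 8 operations total, the latest slot for 'index the housing' is 8−7 = 1, and it's reachable by doing all non-successors before 'index the housing'.

1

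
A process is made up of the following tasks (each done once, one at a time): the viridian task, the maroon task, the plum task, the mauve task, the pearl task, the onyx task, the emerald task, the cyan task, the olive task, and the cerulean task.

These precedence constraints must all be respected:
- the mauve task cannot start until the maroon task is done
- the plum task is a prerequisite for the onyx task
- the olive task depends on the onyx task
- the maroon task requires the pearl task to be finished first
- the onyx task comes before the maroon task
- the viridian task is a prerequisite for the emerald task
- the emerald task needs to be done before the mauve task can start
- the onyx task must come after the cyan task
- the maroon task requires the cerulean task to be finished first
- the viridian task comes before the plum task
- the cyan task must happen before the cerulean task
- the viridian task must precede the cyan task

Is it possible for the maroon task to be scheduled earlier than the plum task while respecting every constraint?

No

There is a dependency chain the plum task → the onyx task → the maroon task, so the maroon task always comes after the plum task.
Hence the maroon task can never be scheduled before the plum task.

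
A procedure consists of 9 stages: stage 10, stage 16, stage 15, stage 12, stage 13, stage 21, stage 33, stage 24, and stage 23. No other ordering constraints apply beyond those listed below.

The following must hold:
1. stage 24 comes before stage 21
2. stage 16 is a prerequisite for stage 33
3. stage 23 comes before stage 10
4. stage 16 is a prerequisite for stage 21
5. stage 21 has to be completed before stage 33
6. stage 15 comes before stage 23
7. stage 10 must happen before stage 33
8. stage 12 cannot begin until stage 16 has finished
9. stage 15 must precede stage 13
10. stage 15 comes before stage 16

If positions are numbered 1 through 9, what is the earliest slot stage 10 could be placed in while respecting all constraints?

3

Working backwards through the constraints from stage 10, its full set of required predecessors is stage 15, stage 23 — 2 of them.
So at minimum 2 stages come before stage 10, putting stage 10 no earlier than position 3. That position is achievable by scheduling exactly those predecessors first.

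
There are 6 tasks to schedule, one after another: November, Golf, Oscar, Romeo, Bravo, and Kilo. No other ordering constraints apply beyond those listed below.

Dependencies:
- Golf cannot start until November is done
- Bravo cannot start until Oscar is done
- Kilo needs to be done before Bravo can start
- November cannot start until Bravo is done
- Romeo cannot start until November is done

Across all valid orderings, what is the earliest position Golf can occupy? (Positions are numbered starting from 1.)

5

Working backwards through the constraints from Golf, its full set of required predecessors is November, Oscar, Bravo, Kilo — 4 of them.
With 4 mandatory predecessors, the earliest Golf can sit is position 4+1 = 5, and placing just those 4 first achieves it.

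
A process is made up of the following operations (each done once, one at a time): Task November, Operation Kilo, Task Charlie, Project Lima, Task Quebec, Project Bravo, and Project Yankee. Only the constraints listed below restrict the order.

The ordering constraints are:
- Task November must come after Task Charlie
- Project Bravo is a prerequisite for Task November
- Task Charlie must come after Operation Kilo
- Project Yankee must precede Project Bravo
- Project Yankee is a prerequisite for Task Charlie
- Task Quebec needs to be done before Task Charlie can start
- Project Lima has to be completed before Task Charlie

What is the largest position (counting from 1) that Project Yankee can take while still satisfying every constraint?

4

The operations that are forced after Project Yankee, directly or by a chain of constraints, are Task November, Task Charlie, Project Bravo. That's 3 operations.
So at least 3 operations follow Project Yankee, putting Project Yankee no later than position 4. That position is achievable by scheduling everything else first.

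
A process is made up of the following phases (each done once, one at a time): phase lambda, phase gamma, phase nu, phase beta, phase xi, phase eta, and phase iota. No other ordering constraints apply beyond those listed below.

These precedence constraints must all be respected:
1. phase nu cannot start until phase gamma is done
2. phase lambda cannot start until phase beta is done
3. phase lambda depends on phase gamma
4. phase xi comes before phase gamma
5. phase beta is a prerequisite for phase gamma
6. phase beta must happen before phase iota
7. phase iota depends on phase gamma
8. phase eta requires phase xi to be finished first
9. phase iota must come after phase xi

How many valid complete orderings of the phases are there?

66

The phases with no prerequisites are phase beta, phase xi; any of them can be placed first.
Enumerating by repeatedly choosing an available phase (one whose prerequisites are all placed) gives 66 distinct complete orderings.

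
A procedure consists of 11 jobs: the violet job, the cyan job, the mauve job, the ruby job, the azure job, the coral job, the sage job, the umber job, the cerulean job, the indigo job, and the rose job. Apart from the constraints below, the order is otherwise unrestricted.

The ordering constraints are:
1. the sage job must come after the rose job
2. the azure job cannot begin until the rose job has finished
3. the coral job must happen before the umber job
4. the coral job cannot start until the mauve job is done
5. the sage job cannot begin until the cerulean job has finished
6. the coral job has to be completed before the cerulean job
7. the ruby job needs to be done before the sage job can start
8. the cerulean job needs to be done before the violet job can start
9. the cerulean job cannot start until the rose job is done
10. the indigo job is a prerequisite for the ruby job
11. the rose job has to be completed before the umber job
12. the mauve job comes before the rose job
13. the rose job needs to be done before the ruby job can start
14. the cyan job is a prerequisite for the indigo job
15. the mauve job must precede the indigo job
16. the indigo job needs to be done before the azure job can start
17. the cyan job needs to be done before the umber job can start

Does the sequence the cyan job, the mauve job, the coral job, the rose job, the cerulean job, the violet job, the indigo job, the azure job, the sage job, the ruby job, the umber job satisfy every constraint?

No

Here the ruby job comes after the sage job.
Since the ruby job is required before the sage job, the ordering is invalid.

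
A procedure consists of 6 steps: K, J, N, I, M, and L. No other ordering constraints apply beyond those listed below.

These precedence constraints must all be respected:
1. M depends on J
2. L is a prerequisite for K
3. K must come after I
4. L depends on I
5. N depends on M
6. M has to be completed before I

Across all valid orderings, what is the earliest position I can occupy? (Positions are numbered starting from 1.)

Every step that must precede I has to come before it. Tracing all chains that end at I, those steps are: J, M — 2 in total.
With 2 mandatory predecessors, the earliest I can sit is position 2+1 = 3, and placing just those 2 first achieves it.

3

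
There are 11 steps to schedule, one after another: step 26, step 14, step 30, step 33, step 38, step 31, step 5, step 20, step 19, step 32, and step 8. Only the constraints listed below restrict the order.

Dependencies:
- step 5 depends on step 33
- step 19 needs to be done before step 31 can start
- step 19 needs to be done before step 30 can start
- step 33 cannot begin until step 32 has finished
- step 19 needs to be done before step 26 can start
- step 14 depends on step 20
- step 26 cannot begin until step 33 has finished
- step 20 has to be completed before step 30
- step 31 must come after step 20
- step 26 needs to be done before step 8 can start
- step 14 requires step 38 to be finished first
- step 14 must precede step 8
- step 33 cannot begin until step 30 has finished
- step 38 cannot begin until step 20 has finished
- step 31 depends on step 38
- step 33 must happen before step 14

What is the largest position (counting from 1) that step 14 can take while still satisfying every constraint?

10

Following the constraints forward from step 14, its only required successor is step 8.
With 1 mandatory successor out of 11 steps total, the latest slot for step 14 is 11−1 = 10, and it's reachable by doing all non-successors before step 14.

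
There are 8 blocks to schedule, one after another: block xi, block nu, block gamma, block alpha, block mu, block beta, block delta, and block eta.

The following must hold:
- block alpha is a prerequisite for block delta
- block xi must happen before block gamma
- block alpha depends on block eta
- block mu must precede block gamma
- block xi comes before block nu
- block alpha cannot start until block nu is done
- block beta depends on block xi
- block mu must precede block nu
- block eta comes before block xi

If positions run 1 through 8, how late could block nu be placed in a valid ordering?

6

Every block that must follow block nu has to come after it. Tracing all chains starting from block nu, those blocks are: block alpha, block delta — 2 in total.
With 2 mandatory successors out of 8 blocks total, the latest slot for block nu is 8−2 = 6, and it's reachable by doing all non-successors before block nu.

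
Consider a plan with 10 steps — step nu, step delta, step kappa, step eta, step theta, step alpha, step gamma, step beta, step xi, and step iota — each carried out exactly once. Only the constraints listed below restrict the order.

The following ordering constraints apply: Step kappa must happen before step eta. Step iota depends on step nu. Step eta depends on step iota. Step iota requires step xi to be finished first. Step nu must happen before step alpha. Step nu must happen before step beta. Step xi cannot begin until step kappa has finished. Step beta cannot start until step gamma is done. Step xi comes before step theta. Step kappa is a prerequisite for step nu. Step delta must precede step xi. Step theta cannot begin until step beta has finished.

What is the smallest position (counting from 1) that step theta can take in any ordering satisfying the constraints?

7

The steps that are forced before step theta, directly or transitively, are step nu, step delta, step kappa, step gamma, step beta, step xi. That's 6 steps.
With 6 mandatory predecessors, the earliest step theta can sit is position 6+1 = 7, and placing just those 6 first achieves it.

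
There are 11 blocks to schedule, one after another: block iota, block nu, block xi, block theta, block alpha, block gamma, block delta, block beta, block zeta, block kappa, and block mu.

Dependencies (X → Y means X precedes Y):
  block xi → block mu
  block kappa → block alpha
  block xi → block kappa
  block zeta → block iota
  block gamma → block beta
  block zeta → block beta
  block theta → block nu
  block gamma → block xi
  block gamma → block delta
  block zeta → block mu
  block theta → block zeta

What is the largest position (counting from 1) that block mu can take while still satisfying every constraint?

11

No constraint forces any block after block mu, so it can be placed last, in position 11.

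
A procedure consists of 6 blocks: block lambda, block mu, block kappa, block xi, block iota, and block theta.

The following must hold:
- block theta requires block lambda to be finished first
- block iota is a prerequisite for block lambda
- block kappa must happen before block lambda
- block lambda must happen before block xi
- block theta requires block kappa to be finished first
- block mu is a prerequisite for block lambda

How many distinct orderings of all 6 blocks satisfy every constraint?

12

3 blocks have no prerequisites (block mu, block kappa, block iota), so any of them could come first.
Systematically extending each partial ordering one block at a time and counting, there are 12 complete orderings.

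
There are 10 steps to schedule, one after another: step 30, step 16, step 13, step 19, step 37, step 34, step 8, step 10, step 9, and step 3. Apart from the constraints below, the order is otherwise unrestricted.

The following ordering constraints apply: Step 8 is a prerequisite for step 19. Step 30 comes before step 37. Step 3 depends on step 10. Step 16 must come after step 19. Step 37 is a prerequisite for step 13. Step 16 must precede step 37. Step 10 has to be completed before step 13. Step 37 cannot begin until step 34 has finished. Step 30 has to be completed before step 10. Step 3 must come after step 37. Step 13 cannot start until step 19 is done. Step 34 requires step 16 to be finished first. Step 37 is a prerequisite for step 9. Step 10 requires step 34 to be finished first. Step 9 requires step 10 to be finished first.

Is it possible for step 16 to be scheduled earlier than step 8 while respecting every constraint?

Following step 8 → step 19 → step 16, step 8 must precede step 16 in every valid ordering.
So no valid ordering can have step 16 before step 8.

No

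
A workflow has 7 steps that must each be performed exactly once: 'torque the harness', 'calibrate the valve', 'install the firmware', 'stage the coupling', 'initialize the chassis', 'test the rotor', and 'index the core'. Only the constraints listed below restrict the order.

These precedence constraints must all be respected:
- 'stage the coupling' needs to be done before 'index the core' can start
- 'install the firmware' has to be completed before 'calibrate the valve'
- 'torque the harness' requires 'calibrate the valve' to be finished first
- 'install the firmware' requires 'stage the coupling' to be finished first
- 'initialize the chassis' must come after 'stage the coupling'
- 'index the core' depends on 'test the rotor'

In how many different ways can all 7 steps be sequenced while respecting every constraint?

80

2 steps have no prerequisites ('stage the coupling', 'test the rotor'), so any of them could come first.
Counting all ways to extend the partial order to a total order gives 80.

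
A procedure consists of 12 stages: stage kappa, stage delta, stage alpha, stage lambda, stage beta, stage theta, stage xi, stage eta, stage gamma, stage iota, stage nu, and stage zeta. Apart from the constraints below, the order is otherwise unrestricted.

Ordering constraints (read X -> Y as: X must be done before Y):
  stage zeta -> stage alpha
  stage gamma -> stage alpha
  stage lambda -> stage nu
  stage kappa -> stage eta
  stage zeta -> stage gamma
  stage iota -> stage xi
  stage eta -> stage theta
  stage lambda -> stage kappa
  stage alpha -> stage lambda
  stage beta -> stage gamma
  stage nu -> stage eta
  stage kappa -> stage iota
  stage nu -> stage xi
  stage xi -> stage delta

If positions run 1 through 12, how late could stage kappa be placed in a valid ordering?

7

The stages that are forced after stage kappa, directly or by a chain of constraints, are stage delta, stage theta, stage xi, stage eta, stage iota. That's 5 stages.
So at least 5 stages follow stage kappa, putting stage kappa no later than position 7. That position is achievable by scheduling everything else first.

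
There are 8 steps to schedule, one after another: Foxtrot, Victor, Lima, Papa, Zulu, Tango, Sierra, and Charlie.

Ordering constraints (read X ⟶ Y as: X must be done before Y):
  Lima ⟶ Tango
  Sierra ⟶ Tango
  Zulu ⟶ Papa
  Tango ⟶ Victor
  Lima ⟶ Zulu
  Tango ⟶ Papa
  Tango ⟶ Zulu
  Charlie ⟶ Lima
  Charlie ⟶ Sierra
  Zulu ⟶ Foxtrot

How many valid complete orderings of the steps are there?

Only Charlie has no prerequisites, so it must go first.
Counting all ways to extend the partial order to a total order gives 16.

16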